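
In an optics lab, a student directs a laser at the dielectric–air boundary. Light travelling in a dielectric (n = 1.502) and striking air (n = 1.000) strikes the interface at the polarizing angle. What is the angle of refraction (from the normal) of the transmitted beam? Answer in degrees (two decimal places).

θ_t ≈ 56.35°

θ_B = arctan(n₂/n₁) = arctan(1.000/1.502) = 33.65°.
Since θ_B + θ_t = 90° at Brewster incidence, θ_t = 90° − 33.65° = 56.35°.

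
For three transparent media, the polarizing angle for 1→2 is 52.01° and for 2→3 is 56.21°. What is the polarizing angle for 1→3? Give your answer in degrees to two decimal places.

θ_B ≈ 62.41°

n₂/n₁ = tan 52.01° = 1.2804 and n₃/n₂ = tan 56.21° = 1.4943.
n₃/n₁ = 1.9134. Then tan θ_B(1→3) = n₃/n₁, so θ_B(1→3) = arctan(1.9134) = 62.41°.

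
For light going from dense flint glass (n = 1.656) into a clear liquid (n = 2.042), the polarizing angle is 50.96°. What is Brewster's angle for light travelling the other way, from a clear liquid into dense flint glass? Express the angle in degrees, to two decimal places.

The two Brewster angles are complementary: θ_B' = 90° − θ_B = 90° − 50.96° = 39.04°.

θ_B' ≈ 39.04°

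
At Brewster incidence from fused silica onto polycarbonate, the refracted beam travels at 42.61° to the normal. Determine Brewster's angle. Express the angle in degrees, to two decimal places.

Since the reflected and refracted rays are at right angles at the polarizing angle, θ_B + θ_t = 90°.
θ_B = 90° − 42.61° = 47.39°.

θ_B ≈ 47.39°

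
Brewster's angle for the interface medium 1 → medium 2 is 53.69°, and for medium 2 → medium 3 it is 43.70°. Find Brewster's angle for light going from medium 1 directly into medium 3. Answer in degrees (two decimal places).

n₂/n₁ = tan 53.69° = 1.3608 and n₃/n₂ = tan 43.70° = 0.9556.
n₃/n₁ = 1.3004. Then tan θ_B(1→3) = n₃/n₁, so θ_B(1→3) = arctan(1.3004) = 52.44°.

θ_B ≈ 52.44°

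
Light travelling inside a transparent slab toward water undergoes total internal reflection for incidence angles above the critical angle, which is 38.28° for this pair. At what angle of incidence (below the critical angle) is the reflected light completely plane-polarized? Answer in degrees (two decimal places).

θ_B ≈ 31.78°

n₂/n₁ = sin θ_c = sin 38.28° = 0.6195.
tan θ_B equals the same ratio, so θ_B = arctan(0.6195) = 31.78°.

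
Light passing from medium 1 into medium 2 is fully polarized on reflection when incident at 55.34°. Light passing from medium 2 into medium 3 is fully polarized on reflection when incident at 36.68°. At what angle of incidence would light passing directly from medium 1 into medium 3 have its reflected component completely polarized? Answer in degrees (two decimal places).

θ_B ≈ 47.13°

tan θ_B(1→2) = n₂/n₁ = tan 55.34° = 1.4463.
tan θ_B(2→3) = n₃/n₂ = tan 36.68° = 0.7448.
So n₃/n₁ = (n₂/n₁)(n₃/n₂) = 1.4463 × 0.7448 = 1.0773.
θ_B(1→3) = arctan(1.0773) = 47.13°.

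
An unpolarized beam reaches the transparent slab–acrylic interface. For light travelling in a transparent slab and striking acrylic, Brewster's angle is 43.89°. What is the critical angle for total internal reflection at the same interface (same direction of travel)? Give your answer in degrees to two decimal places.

θ_c ≈ 74.15°

From Brewster, n₂/n₁ = tan θ_B = tan 43.89° = 0.9620.
Then sin θ_c = n₂/n₁ = 0.9620, so θ_c = arcsin 0.9620 = 74.15°.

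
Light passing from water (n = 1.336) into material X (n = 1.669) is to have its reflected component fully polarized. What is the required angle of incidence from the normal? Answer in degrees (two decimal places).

θ_B ≈ 51.32°

At Brewster's angle the reflected and refracted rays are perpendicular, which with Snell's law gives tan θ_B = n₂/n₁.
Here n₂/n₁ = 1.669/1.336 = 1.2493, and Brewster's law gives tan θ_B = n₂/n₁.
So θ_B = arctan 1.2493 = 51.32°.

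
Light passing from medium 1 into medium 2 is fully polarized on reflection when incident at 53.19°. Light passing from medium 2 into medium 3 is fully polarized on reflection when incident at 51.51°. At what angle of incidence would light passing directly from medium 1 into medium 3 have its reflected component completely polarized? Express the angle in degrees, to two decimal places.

θ_B ≈ 59.24°

Each Brewster angle gives a ratio: n₂/n₁ = tan 53.19° = 1.3362, n₃/n₂ = tan 51.51° = 1.2576.
n₃/n₁ = 1.6805. Then tan θ_B(1→3) = n₃/n₁, so θ_B(1→3) = arctan(1.6805) = 59.24°.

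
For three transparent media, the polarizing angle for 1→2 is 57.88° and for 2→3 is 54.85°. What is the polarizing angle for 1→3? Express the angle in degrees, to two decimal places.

θ_B ≈ 66.15°

tan θ_B(1→2) = n₂/n₁ = tan 57.88° = 1.5929.
tan θ_B(2→3) = n₃/n₂ = tan 54.85° = 1.4202.
n₃/n₁ = 2.2623. Then tan θ_B(1→3) = n₃/n₁, so θ_B(1→3) = arctan(2.2623) = 66.15°.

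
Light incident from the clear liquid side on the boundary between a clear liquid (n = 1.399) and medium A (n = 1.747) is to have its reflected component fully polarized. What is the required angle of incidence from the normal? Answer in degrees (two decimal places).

θ_B ≈ 51.31°

Brewster's condition: tan θ_B = n₂/n₁ = 1.747/1.399 = 1.2487.
θ_B = arctan(1.2487) = 51.31°.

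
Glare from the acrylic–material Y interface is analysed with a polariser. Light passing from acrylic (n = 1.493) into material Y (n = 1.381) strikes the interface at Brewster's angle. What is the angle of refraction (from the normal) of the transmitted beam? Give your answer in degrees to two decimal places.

θ_t ≈ 47.23°

tan θ_B = n₂/n₁ = 1.381/1.493 = 0.9250, so θ_B = 42.77°.
At Brewster's angle the reflected and refracted rays are perpendicular, so θ_t = 90° − θ_B = 90° − 42.77° = 47.23°.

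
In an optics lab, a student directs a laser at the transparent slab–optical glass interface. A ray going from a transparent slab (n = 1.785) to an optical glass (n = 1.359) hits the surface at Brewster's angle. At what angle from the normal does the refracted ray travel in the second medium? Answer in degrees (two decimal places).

θ_t ≈ 52.72°

θ_B = arctan(n₂/n₁) = arctan(1.359/1.785) = 37.28°.
Since θ_B + θ_t = 90° at Brewster incidence, θ_t = 90° − 37.28° = 52.72°.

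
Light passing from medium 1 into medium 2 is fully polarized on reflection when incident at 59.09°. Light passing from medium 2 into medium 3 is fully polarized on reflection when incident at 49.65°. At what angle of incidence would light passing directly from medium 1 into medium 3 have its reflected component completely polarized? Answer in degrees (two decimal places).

n₂/n₁ = tan 59.09° = 1.6702 and n₃/n₂ = tan 49.65° = 1.1771.
Multiplying, n₃/n₁ = 1.6702 × 1.1771 = 1.9660, and θ_B(1→3) = arctan 1.9660 = 63.04°.

θ_B ≈ 63.04°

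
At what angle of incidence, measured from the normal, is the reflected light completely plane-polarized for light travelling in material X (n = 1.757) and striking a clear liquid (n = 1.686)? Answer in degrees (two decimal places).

θ_B ≈ 43.82°

At Brewster's angle the reflected and refracted rays are perpendicular, which with Snell's law gives tan θ_B = n₂/n₁.
tan θ_B = n₂/n₁ = 1.686/1.757 = 0.9596.
So θ_B = arctan 0.9596 = 43.82°.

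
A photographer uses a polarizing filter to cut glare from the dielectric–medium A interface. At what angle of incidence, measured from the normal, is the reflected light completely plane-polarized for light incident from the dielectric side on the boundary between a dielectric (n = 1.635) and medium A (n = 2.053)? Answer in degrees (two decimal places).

At Brewster's angle the reflected and refracted rays are perpendicular, which with Snell's law gives tan θ_B = n₂/n₁.
Brewster's condition: tan θ_B = n₂/n₁ = 2.053/1.635 = 1.2557.
So θ_B = arctan 1.2557 = 51.47°.

θ_B ≈ 51.47°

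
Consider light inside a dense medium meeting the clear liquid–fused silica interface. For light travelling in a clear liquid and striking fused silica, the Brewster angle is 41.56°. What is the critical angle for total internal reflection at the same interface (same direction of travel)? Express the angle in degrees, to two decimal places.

θ_c ≈ 62.45°

From Brewster, n₂/n₁ = tan θ_B = tan 41.56° = 0.8866.
Then sin θ_c = n₂/n₁ = 0.8866, so θ_c = arcsin 0.8866 = 62.45°.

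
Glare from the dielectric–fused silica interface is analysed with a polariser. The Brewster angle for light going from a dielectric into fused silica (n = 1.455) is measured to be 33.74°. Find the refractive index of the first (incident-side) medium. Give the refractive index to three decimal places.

Brewster's law: tan θ_B = n₂/n₁ (light incident in a dielectric, refracted into fused silica).
n₁ = n₂ / tan θ_B = 1.455 / tan 33.74° = 2.178.

n ≈ 2.178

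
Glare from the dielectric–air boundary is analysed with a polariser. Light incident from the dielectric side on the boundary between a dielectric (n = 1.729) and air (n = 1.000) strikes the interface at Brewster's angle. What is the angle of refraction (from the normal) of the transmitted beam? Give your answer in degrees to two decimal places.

tan θ_B = n₂/n₁ = 1.000/1.729 = 0.5784, so θ_B = 30.04°.
Since θ_B + θ_t = 90° at Brewster incidence, θ_t = 90° − 30.04° = 59.96°.

θ_t ≈ 59.96°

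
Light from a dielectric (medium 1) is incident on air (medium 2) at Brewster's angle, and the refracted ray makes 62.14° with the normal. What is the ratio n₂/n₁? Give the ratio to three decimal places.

θ_B + θ_t = 90°, so θ_B = 90° − 62.14° = 27.86°.
tan θ_B = n₂/n₁, so n₂/n₁ = tan 27.86° = 0.529.

n₂/n₁ ≈ 0.529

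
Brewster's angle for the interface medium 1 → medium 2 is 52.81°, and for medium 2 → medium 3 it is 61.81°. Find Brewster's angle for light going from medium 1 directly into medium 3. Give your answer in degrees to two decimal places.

Each Brewster angle gives a ratio: n₂/n₁ = tan 52.81° = 1.3179, n₃/n₂ = tan 61.81° = 1.8658.
So n₃/n₁ = (n₂/n₁)(n₃/n₂) = 1.3179 × 1.8658 = 2.4590.
θ_B(1→3) = arctan(2.4590) = 67.87°.

θ_B ≈ 67.87°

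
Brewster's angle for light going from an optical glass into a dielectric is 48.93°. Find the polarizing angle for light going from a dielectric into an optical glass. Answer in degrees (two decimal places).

Reversing the direction swaps n₁ and n₂, so tan θ_B' = 1/tan θ_B and θ_B' = 90° − θ_B.
Hence θ_B' = 90° − 48.93° = 41.07°.

θ_B' ≈ 41.07°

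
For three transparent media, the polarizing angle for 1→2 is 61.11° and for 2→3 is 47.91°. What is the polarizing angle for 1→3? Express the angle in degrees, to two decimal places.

n₂/n₁ = tan 61.11° = 1.8122 and n₃/n₂ = tan 47.91° = 1.1071.
n₃/n₁ = 2.0064. Then tan θ_B(1→3) = n₃/n₁, so θ_B(1→3) = arctan(2.0064) = 63.51°.

θ_B ≈ 63.51°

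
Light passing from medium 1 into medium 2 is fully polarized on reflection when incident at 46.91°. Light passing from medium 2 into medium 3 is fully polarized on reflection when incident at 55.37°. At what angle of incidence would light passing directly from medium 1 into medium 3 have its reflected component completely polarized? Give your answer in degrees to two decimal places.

θ_B ≈ 57.14°

n₂/n₁ = tan 46.91° = 1.0690 and n₃/n₂ = tan 55.37° = 1.4480.
n₃/n₁ = 1.5479. Then tan θ_B(1→3) = n₃/n₁, so θ_B(1→3) = arctan(1.5479) = 57.14°.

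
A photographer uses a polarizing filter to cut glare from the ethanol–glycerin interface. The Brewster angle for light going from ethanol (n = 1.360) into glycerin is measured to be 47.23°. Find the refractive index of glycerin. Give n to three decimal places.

Brewster's law: tan θ_B = n₂/n₁ (light incident in ethanol, refracted into glycerin).
n₂ = n₁ tan θ_B = 1.360 × tan 47.23° = 1.470.

n ≈ 1.470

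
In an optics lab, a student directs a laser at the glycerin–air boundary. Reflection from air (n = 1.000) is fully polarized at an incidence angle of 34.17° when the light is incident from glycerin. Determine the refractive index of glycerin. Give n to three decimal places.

n ≈ 1.473

Brewster's law: tan θ_B = n₂/n₁ (light incident in glycerin, refracted into air).
n₁ = n₂ / tan θ_B = 1.000 / tan 34.17° = 1.473.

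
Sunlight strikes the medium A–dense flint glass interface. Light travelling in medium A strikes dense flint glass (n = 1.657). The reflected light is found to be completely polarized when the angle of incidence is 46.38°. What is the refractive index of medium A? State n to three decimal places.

At the polarizing angle, tan θ_B = n₂/n₁ with n₁ on the incident side (medium A) and n₂ on the transmitted side (dense flint glass).
n₁ = n₂ / tan θ_B = 1.657 / tan 46.38° = 1.579.

n ≈ 1.579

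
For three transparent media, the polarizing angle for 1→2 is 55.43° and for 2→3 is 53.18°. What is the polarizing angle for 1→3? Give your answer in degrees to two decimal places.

Each Brewster angle gives a ratio: n₂/n₁ = tan 55.43° = 1.4512, n₃/n₂ = tan 53.18° = 1.3358.
So n₃/n₁ = (n₂/n₁)(n₃/n₂) = 1.4512 × 1.3358 = 1.9385.
θ_B(1→3) = arctan(1.9385) = 62.71°.

θ_B ≈ 62.71°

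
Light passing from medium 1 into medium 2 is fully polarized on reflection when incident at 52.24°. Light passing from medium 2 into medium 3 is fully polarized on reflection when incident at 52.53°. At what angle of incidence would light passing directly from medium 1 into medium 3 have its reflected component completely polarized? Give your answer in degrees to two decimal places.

n₂/n₁ = tan 52.24° = 1.2911 and n₃/n₂ = tan 52.53° = 1.3046.
Multiplying, n₃/n₁ = 1.2911 × 1.3046 = 1.6844, and θ_B(1→3) = arctan 1.6844 = 59.30°.

θ_B ≈ 59.30°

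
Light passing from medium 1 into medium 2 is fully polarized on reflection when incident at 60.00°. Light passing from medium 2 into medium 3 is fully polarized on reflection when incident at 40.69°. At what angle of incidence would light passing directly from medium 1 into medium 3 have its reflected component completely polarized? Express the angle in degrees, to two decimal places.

θ_B ≈ 56.12°

tan θ_B(1→2) = n₂/n₁ = tan 60.00° = 1.7321.
tan θ_B(2→3) = n₃/n₂ = tan 40.69° = 0.8598.
Multiplying, n₃/n₁ = 1.7321 × 0.8598 = 1.4893, and θ_B(1→3) = arctan 1.4893 = 56.12°.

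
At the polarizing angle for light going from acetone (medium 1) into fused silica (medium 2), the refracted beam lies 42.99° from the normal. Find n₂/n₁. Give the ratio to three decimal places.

At Brewster incidence θ_B = 90° − θ_t = 90° − 42.99° = 47.01°.
tan θ_B = n₂/n₁, so n₂/n₁ = tan 47.01° = 1.073.

n₂/n₁ ≈ 1.073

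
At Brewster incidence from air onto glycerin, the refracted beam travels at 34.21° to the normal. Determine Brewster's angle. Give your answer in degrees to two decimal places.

Brewster's condition makes the reflected and refracted beams perpendicular: θ_B + θ_t = 90°.
So θ_B = 90° − θ_t = 90° − 34.21° = 55.79°.

θ_B ≈ 55.79°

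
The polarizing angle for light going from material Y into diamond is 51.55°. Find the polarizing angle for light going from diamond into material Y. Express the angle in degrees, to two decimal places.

tan θ_B' = n₁/n₂ = 1/tan θ_B, so θ_B' = 90° − θ_B.
θ_B' = 90° − 51.55° = 38.45°.

θ_B' ≈ 38.45°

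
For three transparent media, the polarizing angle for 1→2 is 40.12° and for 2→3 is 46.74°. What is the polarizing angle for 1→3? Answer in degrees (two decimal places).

Each Brewster angle gives a ratio: n₂/n₁ = tan 40.12° = 0.8427, n₃/n₂ = tan 46.74° = 1.0627.
Multiplying, n₃/n₁ = 0.8427 × 1.0627 = 0.8955, and θ_B(1→3) = arctan 0.8955 = 41.84°.

θ_B ≈ 41.84°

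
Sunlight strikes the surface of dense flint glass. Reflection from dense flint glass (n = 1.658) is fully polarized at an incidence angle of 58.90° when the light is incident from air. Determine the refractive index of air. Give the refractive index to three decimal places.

n ≈ 1.000

Full polarization of the reflected beam means tan θ_B = n₂/n₁, where n₁ is the incident medium (air).
n₁ = n₂ / tan θ_B = 1.658 / tan 58.90° = 1.000.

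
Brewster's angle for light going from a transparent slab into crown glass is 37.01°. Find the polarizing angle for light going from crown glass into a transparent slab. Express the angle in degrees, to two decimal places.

θ_B' ≈ 52.99°

Reversing the direction swaps n₁ and n₂, so tan θ_B' = 1/tan θ_B and θ_B' = 90° − θ_B.
Hence θ_B' = 90° − 37.01° = 52.99°.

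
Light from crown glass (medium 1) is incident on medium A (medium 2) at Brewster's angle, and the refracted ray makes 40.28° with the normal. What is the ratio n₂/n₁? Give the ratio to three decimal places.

θ_B + θ_t = 90°, so θ_B = 90° − 40.28° = 49.72°.
Then n₂/n₁ = tan θ_B = tan 49.72° = 1.180.

n₂/n₁ ≈ 1.180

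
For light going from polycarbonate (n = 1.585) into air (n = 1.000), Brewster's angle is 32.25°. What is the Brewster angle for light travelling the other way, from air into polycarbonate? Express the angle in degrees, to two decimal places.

θ_B' ≈ 57.75°

Reversing the direction swaps n₁ and n₂, so tan θ_B' = 1/tan θ_B and θ_B' = 90° − θ_B.
Hence θ_B' = 90° − 32.25° = 57.75°.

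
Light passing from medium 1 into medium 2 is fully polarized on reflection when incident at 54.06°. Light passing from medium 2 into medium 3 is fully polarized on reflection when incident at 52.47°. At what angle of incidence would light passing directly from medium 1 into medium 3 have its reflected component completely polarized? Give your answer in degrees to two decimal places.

n₂/n₁ = tan 54.06° = 1.3794 and n₃/n₂ = tan 52.47° = 1.3018.
n₃/n₁ = 1.7957. Then tan θ_B(1→3) = n₃/n₁, so θ_B(1→3) = arctan(1.7957) = 60.89°.

θ_B ≈ 60.89°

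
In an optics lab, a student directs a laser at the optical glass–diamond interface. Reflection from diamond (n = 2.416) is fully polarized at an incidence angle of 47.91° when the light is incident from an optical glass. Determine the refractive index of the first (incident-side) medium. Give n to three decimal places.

Brewster's law: tan θ_B = n₂/n₁ (light incident in an optical glass, refracted into diamond).
n₁ = n₂ / tan θ_B = 2.416 / tan 47.91° = 2.182.

n ≈ 2.182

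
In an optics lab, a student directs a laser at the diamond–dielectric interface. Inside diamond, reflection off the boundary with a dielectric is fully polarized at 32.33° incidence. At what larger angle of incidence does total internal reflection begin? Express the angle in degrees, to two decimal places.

θ_c ≈ 39.26°

n₂/n₁ = tan 32.33° = 0.6329; the critical angle satisfies sin θ_c = n₂/n₁.
θ_c = arcsin(0.6329) = 39.26°.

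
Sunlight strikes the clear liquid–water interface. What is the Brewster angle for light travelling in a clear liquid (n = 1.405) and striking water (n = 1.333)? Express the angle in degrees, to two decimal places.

θ_B ≈ 43.49°

The reflected p-component vanishes when tan θ_B = n₂/n₁.
Here n₂/n₁ = 1.333/1.405 = 0.9488, and Brewster's law gives tan θ_B = n₂/n₁.
θ_B = arctan(0.9488) = 43.49°.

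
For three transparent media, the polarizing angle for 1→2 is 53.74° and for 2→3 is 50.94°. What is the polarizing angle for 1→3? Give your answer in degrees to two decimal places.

θ_B ≈ 59.24°

tan θ_B(1→2) = n₂/n₁ = tan 53.74° = 1.3633.
tan θ_B(2→3) = n₃/n₂ = tan 50.94° = 1.2323.
So n₃/n₁ = (n₂/n₁)(n₃/n₂) = 1.3633 × 1.2323 = 1.6800.
θ_B(1→3) = arctan(1.6800) = 59.24°.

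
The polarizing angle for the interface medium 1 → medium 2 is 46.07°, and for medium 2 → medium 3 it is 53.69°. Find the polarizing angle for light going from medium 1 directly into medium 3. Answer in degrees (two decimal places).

θ_B ≈ 54.71°

Each Brewster angle gives a ratio: n₂/n₁ = tan 46.07° = 1.0381, n₃/n₂ = tan 53.69° = 1.3608.
So n₃/n₁ = (n₂/n₁)(n₃/n₂) = 1.0381 × 1.3608 = 1.4126.
θ_B(1→3) = arctan(1.4126) = 54.71°.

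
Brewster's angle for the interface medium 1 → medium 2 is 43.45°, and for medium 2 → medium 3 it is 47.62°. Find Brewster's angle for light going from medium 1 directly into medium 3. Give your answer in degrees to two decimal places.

θ_B ≈ 46.07°

n₂/n₁ = tan 43.45° = 0.9473 and n₃/n₂ = tan 47.62° = 1.0959.
So n₃/n₁ = (n₂/n₁)(n₃/n₂) = 0.9473 × 1.0959 = 1.0382.
θ_B(1→3) = arctan(1.0382) = 46.07°.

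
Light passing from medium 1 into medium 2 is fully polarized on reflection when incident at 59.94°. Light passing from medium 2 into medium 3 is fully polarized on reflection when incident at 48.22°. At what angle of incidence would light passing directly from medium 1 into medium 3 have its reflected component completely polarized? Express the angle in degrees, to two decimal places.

θ_B ≈ 62.66°

Each Brewster angle gives a ratio: n₂/n₁ = tan 59.94° = 1.7279, n₃/n₂ = tan 48.22° = 1.1192.
n₃/n₁ = 1.9339. Then tan θ_B(1→3) = n₃/n₁, so θ_B(1→3) = arctan(1.9339) = 62.66°.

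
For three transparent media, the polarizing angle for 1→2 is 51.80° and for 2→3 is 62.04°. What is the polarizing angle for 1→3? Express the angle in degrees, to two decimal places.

Each Brewster angle gives a ratio: n₂/n₁ = tan 51.80° = 1.2708, n₃/n₂ = tan 62.04° = 1.8839.
n₃/n₁ = 2.3940. Then tan θ_B(1→3) = n₃/n₁, so θ_B(1→3) = arctan(2.3940) = 67.33°.

θ_B ≈ 67.33°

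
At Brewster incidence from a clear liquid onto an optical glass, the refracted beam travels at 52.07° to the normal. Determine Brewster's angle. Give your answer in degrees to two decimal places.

At Brewster's angle the reflected and refracted rays are perpendicular, so θ_B + θ_t = 90°.
So θ_B = 90° − θ_t = 90° − 52.07° = 37.93°.

θ_B ≈ 37.93°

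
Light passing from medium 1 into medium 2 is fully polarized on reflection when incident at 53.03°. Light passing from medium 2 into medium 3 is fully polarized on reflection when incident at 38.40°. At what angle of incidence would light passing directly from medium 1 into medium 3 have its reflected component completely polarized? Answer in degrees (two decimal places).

n₂/n₁ = tan 53.03° = 1.3285 and n₃/n₂ = tan 38.40° = 0.7926.
So n₃/n₁ = (n₂/n₁)(n₃/n₂) = 1.3285 × 0.7926 = 1.0529.
θ_B(1→3) = arctan(1.0529) = 46.48°.

θ_B ≈ 46.48°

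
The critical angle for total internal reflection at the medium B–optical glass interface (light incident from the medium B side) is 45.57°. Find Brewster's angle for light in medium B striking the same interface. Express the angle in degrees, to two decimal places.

θ_B ≈ 35.53°

sin θ_c = n₂/n₁, so n₂/n₁ = sin 45.57° = 0.7141.
Brewster: tan θ_B = n₂/n₁ = 0.7141.
θ_B = arctan(0.7141) = 35.53°.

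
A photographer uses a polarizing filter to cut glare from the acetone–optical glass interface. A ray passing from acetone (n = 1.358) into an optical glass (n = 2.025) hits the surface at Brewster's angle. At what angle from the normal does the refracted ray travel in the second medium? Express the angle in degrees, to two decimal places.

θ_t ≈ 33.85°

First find Brewster's angle: tan θ_B = 2.025/1.358 = 1.4912, giving θ_B = 56.15°.
The refracted ray is perpendicular to the reflected ray, so θ_t = 90° − θ_B = 33.85°.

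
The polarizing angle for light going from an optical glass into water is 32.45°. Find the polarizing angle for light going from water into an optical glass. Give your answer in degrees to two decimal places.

Reversing the direction swaps n₁ and n₂, so tan θ_B' = 1/tan θ_B and θ_B' = 90° − θ_B.
Hence θ_B' = 90° − 32.45° = 57.55°.

θ_B' ≈ 57.55°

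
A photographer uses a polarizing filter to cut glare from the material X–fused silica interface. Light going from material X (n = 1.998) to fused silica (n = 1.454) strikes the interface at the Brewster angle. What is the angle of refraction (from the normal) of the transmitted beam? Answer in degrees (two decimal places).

θ_B = arctan(n₂/n₁) = arctan(1.454/1.998) = 36.04°.
The refracted ray is perpendicular to the reflected ray, so θ_t = 90° − θ_B = 53.96°.

θ_t ≈ 53.96°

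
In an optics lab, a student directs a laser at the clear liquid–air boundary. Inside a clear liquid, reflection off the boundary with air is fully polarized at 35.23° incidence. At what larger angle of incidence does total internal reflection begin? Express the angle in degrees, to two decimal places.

θ_c ≈ 44.93°

n₂/n₁ = tan 35.23° = 0.7062; the critical angle satisfies sin θ_c = n₂/n₁.
θ_c = arcsin(0.7062) = 44.93°.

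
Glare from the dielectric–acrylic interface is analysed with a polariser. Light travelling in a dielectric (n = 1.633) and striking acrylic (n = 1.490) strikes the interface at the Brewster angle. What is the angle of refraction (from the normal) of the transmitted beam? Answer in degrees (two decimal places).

θ_t ≈ 47.62°

First find Brewster's angle: tan θ_B = 1.490/1.633 = 0.9124, giving θ_B = 42.38°.
Since θ_B + θ_t = 90° at Brewster incidence, θ_t = 90° − 42.38° = 47.62°.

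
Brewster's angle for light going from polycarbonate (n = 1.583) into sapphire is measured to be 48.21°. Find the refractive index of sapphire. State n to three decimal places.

n ≈ 1.771

Full polarization of the reflected beam means tan θ_B = n₂/n₁, where n₁ is the incident medium (polycarbonate).
n₂ = n₁ tan θ_B = 1.583 × tan 48.21° = 1.771.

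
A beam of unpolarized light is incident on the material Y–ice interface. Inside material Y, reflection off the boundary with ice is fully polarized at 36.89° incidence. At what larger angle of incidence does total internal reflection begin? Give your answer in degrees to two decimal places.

θ_c ≈ 48.64°

tan θ_B = n₂/n₁ = tan 36.89° = 0.7505.
Total internal reflection: sin θ_c = n₂/n₁ = 0.7505.
θ_c = arcsin(0.7505) = 48.64°.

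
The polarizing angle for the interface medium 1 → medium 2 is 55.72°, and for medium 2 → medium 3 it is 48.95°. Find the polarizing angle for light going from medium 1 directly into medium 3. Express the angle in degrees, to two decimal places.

n₂/n₁ = tan 55.72° = 1.4670 and n₃/n₂ = tan 48.95° = 1.1483.
Multiplying, n₃/n₁ = 1.4670 × 1.1483 = 1.6847, and θ_B(1→3) = arctan 1.6847 = 59.31°.

θ_B ≈ 59.31°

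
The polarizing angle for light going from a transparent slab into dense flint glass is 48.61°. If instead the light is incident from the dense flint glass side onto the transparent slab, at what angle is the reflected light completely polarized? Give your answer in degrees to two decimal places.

Reversing the direction swaps n₁ and n₂, so tan θ_B' = 1/tan θ_B and θ_B' = 90° − θ_B.
Hence θ_B' = 90° − 48.61° = 41.39°.

θ_B' ≈ 41.39°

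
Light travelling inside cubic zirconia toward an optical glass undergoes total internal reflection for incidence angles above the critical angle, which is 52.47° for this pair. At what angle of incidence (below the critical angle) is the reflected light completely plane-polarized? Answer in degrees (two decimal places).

θ_B ≈ 38.42°

n₂/n₁ = sin θ_c = sin 52.47° = 0.7930.
tan θ_B equals the same ratio, so θ_B = arctan(0.7930) = 38.42°.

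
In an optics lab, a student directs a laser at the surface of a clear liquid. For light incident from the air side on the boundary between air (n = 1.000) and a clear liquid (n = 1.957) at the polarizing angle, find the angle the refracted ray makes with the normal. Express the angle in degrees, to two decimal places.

tan θ_B = n₂/n₁ = 1.957/1.000 = 1.9570, so θ_B = 62.93°.
Since θ_B + θ_t = 90° at Brewster incidence, θ_t = 90° − 62.93° = 27.07°.

θ_t ≈ 27.07°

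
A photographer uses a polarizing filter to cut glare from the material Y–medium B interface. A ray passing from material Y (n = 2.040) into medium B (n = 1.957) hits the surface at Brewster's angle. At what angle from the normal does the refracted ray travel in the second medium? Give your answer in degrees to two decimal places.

θ_t ≈ 46.19°

First find Brewster's angle: tan θ_B = 1.957/2.040 = 0.9593, giving θ_B = 43.81°.
At Brewster's angle the reflected and refracted rays are perpendicular, so θ_t = 90° − θ_B = 90° − 43.81° = 46.19°.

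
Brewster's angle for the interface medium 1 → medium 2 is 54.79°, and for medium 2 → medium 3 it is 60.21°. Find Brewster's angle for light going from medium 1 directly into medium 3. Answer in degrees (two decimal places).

θ_B ≈ 68.00°

n₂/n₁ = tan 54.79° = 1.4171 and n₃/n₂ = tan 60.21° = 1.7468.
Multiplying, n₃/n₁ = 1.4171 × 1.7468 = 2.4753, and θ_B(1→3) = arctan 2.4753 = 68.00°.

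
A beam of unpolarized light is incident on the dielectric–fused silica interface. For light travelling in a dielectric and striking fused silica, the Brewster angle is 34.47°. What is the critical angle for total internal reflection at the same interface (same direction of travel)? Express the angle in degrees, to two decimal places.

n₂/n₁ = tan 34.47° = 0.6865; the critical angle satisfies sin θ_c = n₂/n₁.
θ_c = arcsin(0.6865) = 43.35°.

θ_c ≈ 43.35°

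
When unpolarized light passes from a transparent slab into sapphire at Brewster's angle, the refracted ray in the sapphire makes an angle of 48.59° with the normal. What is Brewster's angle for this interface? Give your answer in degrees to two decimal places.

θ_B ≈ 41.41°

Since the reflected and refracted rays are at right angles at the polarizing angle, θ_B + θ_t = 90°.
θ_B = 90° − 48.59° = 41.41°.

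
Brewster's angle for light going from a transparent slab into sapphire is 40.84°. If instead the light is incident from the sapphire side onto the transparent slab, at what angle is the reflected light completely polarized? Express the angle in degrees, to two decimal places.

θ_B' ≈ 49.16°

Reversing the direction swaps n₁ and n₂, so tan θ_B' = 1/tan θ_B and θ_B' = 90° − θ_B.
Hence θ_B' = 90° − 40.84° = 49.16°.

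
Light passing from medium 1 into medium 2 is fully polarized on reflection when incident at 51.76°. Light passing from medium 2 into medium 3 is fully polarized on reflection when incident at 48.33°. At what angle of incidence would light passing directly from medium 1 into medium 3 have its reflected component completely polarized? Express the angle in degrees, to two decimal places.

Each Brewster angle gives a ratio: n₂/n₁ = tan 51.76° = 1.2689, n₃/n₂ = tan 48.33° = 1.1236.
Multiplying, n₃/n₁ = 1.2689 × 1.1236 = 1.4257, and θ_B(1→3) = arctan 1.4257 = 54.95°.

θ_B ≈ 54.95°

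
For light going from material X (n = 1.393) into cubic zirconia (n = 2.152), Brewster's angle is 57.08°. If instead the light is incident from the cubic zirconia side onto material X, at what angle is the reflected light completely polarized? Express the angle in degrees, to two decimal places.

The two Brewster angles are complementary: θ_B' = 90° − θ_B = 90° − 57.08° = 32.92°.

θ_B' ≈ 32.92°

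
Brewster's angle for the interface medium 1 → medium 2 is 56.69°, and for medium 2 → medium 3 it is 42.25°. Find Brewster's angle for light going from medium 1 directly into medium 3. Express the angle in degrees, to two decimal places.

θ_B ≈ 54.12°

n₂/n₁ = tan 56.69° = 1.5218 and n₃/n₂ = tan 42.25° = 0.9083.
n₃/n₁ = 1.3823. Then tan θ_B(1→3) = n₃/n₁, so θ_B(1→3) = arctan(1.3823) = 54.12°.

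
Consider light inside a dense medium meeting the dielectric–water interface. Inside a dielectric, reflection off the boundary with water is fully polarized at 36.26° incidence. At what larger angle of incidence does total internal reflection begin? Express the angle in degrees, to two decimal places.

θ_c ≈ 47.18°

tan θ_B = n₂/n₁ = tan 36.26° = 0.7335.
Total internal reflection: sin θ_c = n₂/n₁ = 0.7335.
θ_c = arcsin(0.7335) = 47.18°.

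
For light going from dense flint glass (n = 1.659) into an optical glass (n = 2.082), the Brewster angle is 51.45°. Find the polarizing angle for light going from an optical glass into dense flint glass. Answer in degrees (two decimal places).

θ_B' ≈ 38.55°

Reversing the direction swaps n₁ and n₂, so tan θ_B' = 1/tan θ_B and θ_B' = 90° − θ_B.
Hence θ_B' = 90° − 51.45° = 38.55°.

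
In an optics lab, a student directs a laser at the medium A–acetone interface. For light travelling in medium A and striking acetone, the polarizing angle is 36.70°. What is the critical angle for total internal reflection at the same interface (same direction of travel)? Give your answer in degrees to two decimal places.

n₂/n₁ = tan 36.70° = 0.7454; the critical angle satisfies sin θ_c = n₂/n₁.
θ_c = arcsin(0.7454) = 48.19°.

θ_c ≈ 48.19°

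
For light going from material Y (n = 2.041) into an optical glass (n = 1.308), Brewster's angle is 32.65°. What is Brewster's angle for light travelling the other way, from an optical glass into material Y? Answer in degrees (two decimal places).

The two Brewster angles are complementary: θ_B' = 90° − θ_B = 90° − 32.65° = 57.35°.

θ_B' ≈ 57.35°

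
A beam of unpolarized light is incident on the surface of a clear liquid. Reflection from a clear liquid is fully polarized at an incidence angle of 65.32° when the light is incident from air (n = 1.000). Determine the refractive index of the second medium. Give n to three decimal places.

Brewster's law: tan θ_B = n₂/n₁ (light incident in air, refracted into a clear liquid).
n₂ = n₁ tan θ_B = 1.000 × tan 65.32° = 2.176.

n ≈ 2.176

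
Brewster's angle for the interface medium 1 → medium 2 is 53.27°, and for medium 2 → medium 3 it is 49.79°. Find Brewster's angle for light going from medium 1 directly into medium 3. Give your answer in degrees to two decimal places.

n₂/n₁ = tan 53.27° = 1.3401 and n₃/n₂ = tan 49.79° = 1.1829.
So n₃/n₁ = (n₂/n₁)(n₃/n₂) = 1.3401 × 1.1829 = 1.5853.
θ_B(1→3) = arctan(1.5853) = 57.76°.

θ_B ≈ 57.76°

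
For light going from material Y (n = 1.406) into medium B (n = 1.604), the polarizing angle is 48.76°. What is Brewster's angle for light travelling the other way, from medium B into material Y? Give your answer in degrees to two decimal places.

θ_B' ≈ 41.24°

tan θ_B' = n₁/n₂ = 1/tan θ_B, so θ_B' = 90° − θ_B.
θ_B' = 90° − 48.76° = 41.24°.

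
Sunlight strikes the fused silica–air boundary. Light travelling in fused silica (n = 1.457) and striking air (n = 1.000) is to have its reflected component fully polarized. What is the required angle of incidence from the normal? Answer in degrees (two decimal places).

θ_B ≈ 34.46°

tan θ_B = n₂/n₁ = 1.000/1.457 = 0.6863.
So θ_B = arctan 0.6863 = 34.46°.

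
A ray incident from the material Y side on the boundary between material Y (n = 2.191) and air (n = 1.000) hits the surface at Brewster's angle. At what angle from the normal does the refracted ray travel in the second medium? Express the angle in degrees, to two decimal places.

tan θ_B = n₂/n₁ = 1.000/2.191 = 0.4564, so θ_B = 24.53°.
The refracted ray is perpendicular to the reflected ray, so θ_t = 90° − θ_B = 65.47°.

θ_t ≈ 65.47°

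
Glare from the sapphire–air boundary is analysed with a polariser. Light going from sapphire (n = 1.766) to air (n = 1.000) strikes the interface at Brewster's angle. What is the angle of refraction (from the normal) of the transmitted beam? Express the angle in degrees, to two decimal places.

tan θ_B = n₂/n₁ = 1.000/1.766 = 0.5663, so θ_B = 29.52°.
The refracted ray is perpendicular to the reflected ray, so θ_t = 90° − θ_B = 60.48°.

θ_t ≈ 60.48°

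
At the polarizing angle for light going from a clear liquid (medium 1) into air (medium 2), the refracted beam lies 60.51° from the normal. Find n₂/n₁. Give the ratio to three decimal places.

θ_B + θ_t = 90°, so θ_B = 90° − 60.51° = 29.49°.
Then n₂/n₁ = tan θ_B = tan 29.49° = 0.566.

n₂/n₁ ≈ 0.566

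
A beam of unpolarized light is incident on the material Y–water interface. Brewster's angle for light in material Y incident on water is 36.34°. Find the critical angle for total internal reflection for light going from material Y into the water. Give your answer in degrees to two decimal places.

θ_c ≈ 47.36°

n₂/n₁ = tan 36.34° = 0.7356; the critical angle satisfies sin θ_c = n₂/n₁.
θ_c = arcsin(0.7356) = 47.36°.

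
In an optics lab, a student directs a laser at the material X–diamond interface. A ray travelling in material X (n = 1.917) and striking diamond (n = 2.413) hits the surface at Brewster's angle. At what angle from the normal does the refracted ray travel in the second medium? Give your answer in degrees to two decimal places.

First find Brewster's angle: tan θ_B = 2.413/1.917 = 1.2587, giving θ_B = 51.53°.
The refracted ray is perpendicular to the reflected ray, so θ_t = 90° − θ_B = 38.47°.

θ_t ≈ 38.47°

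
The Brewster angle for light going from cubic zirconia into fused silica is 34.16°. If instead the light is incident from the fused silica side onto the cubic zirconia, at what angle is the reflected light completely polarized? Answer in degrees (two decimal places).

Reversing the direction swaps n₁ and n₂, so tan θ_B' = 1/tan θ_B and θ_B' = 90° − θ_B.
Hence θ_B' = 90° − 34.16° = 55.84°.

θ_B' ≈ 55.84°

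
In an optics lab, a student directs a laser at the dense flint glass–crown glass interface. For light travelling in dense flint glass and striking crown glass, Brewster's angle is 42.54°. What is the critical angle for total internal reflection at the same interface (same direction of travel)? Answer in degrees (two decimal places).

From Brewster, n₂/n₁ = tan θ_B = tan 42.54° = 0.9176.
Then sin θ_c = n₂/n₁ = 0.9176, so θ_c = arcsin 0.9176 = 66.58°.

θ_c ≈ 66.58°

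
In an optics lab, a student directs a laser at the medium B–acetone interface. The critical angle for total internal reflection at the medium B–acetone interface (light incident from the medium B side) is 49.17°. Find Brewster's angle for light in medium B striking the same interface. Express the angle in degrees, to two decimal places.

At the critical angle sin θ_c = n₂/n₁, giving n₂/n₁ = sin 49.17° = 0.7567.
Then tan θ_B = n₂/n₁ = 0.7567, so θ_B = arctan 0.7567 = 37.11°.

θ_B ≈ 37.11°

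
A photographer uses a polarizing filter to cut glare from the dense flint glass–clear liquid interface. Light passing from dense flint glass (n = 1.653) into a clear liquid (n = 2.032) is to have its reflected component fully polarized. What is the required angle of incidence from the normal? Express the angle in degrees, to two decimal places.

The reflected p-component vanishes when tan θ_B = n₂/n₁.
tan θ_B = n₂/n₁ = 2.032/1.653 = 1.2293.
θ_B = arctan(1.2293) = 50.87°.

θ_B ≈ 50.87°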